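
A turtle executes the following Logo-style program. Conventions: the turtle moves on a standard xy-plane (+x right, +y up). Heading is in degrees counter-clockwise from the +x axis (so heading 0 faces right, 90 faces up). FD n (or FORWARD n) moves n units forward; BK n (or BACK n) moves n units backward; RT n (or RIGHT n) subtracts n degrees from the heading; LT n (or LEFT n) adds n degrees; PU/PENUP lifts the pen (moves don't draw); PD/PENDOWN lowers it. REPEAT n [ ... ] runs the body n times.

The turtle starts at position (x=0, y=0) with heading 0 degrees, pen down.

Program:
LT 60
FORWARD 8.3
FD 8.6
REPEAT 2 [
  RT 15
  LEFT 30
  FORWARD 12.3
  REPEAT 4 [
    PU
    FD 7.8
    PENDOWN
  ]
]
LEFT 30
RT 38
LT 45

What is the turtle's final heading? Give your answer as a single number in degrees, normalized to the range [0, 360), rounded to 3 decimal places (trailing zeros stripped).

Answer: 127

Derivation:
Executing turtle program step by step:
Start: pos=(0,0), heading=0, pen down
LT 60: heading 0 -> 60
FD 8.3: (0,0) -> (4.15,7.188) [heading=60, draw]
FD 8.6: (4.15,7.188) -> (8.45,14.636) [heading=60, draw]
REPEAT 2 [
  -- iteration 1/2 --
  RT 15: heading 60 -> 45
  LT 30: heading 45 -> 75
  FD 12.3: (8.45,14.636) -> (11.633,26.517) [heading=75, draw]
  REPEAT 4 [
    -- iteration 1/4 --
    PU: pen up
    FD 7.8: (11.633,26.517) -> (13.652,34.051) [heading=75, move]
    PD: pen down
    -- iteration 2/4 --
    PU: pen up
    FD 7.8: (13.652,34.051) -> (15.671,41.585) [heading=75, move]
    PD: pen down
    -- iteration 3/4 --
    PU: pen up
    FD 7.8: (15.671,41.585) -> (17.69,49.119) [heading=75, move]
    PD: pen down
    -- iteration 4/4 --
    PU: pen up
    FD 7.8: (17.69,49.119) -> (19.709,56.654) [heading=75, move]
    PD: pen down
  ]
  -- iteration 2/2 --
  RT 15: heading 75 -> 60
  LT 30: heading 60 -> 90
  FD 12.3: (19.709,56.654) -> (19.709,68.954) [heading=90, draw]
  REPEAT 4 [
    -- iteration 1/4 --
    PU: pen up
    FD 7.8: (19.709,68.954) -> (19.709,76.754) [heading=90, move]
    PD: pen down
    -- iteration 2/4 --
    PU: pen up
    FD 7.8: (19.709,76.754) -> (19.709,84.554) [heading=90, move]
    PD: pen down
    -- iteration 3/4 --
    PU: pen up
    FD 7.8: (19.709,84.554) -> (19.709,92.354) [heading=90, move]
    PD: pen down
    -- iteration 4/4 --
    PU: pen up
    FD 7.8: (19.709,92.354) -> (19.709,100.154) [heading=90, move]
    PD: pen down
  ]
]
LT 30: heading 90 -> 120
RT 38: heading 120 -> 82
LT 45: heading 82 -> 127
Final: pos=(19.709,100.154), heading=127, 4 segment(s) drawn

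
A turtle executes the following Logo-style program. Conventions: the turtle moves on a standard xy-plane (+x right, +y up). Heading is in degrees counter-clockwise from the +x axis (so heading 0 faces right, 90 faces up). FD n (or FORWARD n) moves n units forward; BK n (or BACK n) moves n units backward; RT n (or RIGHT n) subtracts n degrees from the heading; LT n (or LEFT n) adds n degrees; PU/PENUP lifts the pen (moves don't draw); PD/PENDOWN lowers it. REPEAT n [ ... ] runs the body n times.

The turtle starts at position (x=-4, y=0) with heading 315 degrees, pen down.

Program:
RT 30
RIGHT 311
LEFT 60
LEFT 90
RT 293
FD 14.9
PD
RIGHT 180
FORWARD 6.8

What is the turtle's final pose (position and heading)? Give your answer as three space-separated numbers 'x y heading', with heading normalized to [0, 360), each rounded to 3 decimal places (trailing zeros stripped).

Answer: -11.951 -1.546 11

Derivation:
Executing turtle program step by step:
Start: pos=(-4,0), heading=315, pen down
RT 30: heading 315 -> 285
RT 311: heading 285 -> 334
LT 60: heading 334 -> 34
LT 90: heading 34 -> 124
RT 293: heading 124 -> 191
FD 14.9: (-4,0) -> (-18.626,-2.843) [heading=191, draw]
PD: pen down
RT 180: heading 191 -> 11
FD 6.8: (-18.626,-2.843) -> (-11.951,-1.546) [heading=11, draw]
Final: pos=(-11.951,-1.546), heading=11, 2 segment(s) drawn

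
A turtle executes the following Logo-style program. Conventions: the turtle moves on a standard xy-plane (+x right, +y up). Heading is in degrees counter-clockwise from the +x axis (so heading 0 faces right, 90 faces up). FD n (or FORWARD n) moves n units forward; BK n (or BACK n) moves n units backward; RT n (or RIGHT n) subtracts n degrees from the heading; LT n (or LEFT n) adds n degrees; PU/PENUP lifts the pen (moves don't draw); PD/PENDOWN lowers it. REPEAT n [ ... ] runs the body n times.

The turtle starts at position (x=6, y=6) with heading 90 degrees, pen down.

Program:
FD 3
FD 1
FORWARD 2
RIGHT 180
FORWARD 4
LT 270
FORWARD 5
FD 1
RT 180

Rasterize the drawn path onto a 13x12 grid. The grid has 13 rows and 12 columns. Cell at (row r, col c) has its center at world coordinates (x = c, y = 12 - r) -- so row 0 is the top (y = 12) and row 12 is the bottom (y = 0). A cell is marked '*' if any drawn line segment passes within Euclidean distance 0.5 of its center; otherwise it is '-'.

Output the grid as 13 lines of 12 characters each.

Answer: ------*-----
------*-----
------*-----
------*-----
*******-----
------*-----
------*-----
------------
------------
------------
------------
------------
------------

Derivation:
Segment 0: (6,6) -> (6,9)
Segment 1: (6,9) -> (6,10)
Segment 2: (6,10) -> (6,12)
Segment 3: (6,12) -> (6,8)
Segment 4: (6,8) -> (1,8)
Segment 5: (1,8) -> (0,8)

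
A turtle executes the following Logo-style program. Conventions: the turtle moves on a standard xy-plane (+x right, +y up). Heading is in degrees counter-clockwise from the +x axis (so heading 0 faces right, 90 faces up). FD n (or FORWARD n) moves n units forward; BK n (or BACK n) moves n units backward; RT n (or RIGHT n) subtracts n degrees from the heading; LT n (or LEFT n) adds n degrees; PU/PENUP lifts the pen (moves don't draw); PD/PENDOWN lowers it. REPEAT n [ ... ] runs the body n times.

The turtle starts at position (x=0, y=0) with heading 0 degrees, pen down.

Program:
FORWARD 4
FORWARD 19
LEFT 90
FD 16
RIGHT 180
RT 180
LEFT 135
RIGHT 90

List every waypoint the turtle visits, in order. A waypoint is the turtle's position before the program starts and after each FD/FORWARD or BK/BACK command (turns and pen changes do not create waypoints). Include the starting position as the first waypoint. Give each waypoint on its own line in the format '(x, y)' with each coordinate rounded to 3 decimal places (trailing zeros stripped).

Executing turtle program step by step:
Start: pos=(0,0), heading=0, pen down
FD 4: (0,0) -> (4,0) [heading=0, draw]
FD 19: (4,0) -> (23,0) [heading=0, draw]
LT 90: heading 0 -> 90
FD 16: (23,0) -> (23,16) [heading=90, draw]
RT 180: heading 90 -> 270
RT 180: heading 270 -> 90
LT 135: heading 90 -> 225
RT 90: heading 225 -> 135
Final: pos=(23,16), heading=135, 3 segment(s) drawn
Waypoints (4 total):
(0, 0)
(4, 0)
(23, 0)
(23, 16)

Answer: (0, 0)
(4, 0)
(23, 0)
(23, 16)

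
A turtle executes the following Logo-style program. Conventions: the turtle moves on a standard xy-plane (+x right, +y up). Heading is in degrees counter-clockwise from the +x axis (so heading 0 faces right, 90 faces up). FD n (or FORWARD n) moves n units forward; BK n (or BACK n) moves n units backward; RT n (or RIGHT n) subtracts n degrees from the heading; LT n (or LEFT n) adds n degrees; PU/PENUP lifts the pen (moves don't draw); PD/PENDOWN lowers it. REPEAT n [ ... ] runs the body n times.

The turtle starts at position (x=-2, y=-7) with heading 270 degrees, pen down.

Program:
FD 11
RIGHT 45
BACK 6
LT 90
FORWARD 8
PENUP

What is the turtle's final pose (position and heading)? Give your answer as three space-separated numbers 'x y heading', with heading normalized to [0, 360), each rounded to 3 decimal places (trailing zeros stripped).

Answer: 7.899 -19.414 315

Derivation:
Executing turtle program step by step:
Start: pos=(-2,-7), heading=270, pen down
FD 11: (-2,-7) -> (-2,-18) [heading=270, draw]
RT 45: heading 270 -> 225
BK 6: (-2,-18) -> (2.243,-13.757) [heading=225, draw]
LT 90: heading 225 -> 315
FD 8: (2.243,-13.757) -> (7.899,-19.414) [heading=315, draw]
PU: pen up
Final: pos=(7.899,-19.414), heading=315, 3 segment(s) drawn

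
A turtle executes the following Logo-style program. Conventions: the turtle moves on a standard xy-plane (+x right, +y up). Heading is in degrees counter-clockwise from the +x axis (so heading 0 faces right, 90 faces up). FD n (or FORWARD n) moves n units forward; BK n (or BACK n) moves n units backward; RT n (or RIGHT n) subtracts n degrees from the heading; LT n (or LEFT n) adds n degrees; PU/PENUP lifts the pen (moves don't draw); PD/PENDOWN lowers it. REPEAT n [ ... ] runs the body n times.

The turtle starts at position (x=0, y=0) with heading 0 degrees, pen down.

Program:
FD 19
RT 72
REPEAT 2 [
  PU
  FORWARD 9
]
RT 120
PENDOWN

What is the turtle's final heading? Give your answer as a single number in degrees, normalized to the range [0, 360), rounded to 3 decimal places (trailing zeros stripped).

Answer: 168

Derivation:
Executing turtle program step by step:
Start: pos=(0,0), heading=0, pen down
FD 19: (0,0) -> (19,0) [heading=0, draw]
RT 72: heading 0 -> 288
REPEAT 2 [
  -- iteration 1/2 --
  PU: pen up
  FD 9: (19,0) -> (21.781,-8.56) [heading=288, move]
  -- iteration 2/2 --
  PU: pen up
  FD 9: (21.781,-8.56) -> (24.562,-17.119) [heading=288, move]
]
RT 120: heading 288 -> 168
PD: pen down
Final: pos=(24.562,-17.119), heading=168, 1 segment(s) drawn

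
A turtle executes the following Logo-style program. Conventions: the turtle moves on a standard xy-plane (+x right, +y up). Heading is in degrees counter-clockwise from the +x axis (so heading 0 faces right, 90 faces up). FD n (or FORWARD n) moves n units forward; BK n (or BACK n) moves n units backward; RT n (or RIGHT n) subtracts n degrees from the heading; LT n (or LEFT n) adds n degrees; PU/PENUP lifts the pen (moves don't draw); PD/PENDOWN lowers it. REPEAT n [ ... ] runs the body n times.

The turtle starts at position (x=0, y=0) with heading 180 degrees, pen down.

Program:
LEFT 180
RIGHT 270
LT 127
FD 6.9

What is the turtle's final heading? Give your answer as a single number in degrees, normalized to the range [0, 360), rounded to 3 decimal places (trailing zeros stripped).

Answer: 217

Derivation:
Executing turtle program step by step:
Start: pos=(0,0), heading=180, pen down
LT 180: heading 180 -> 0
RT 270: heading 0 -> 90
LT 127: heading 90 -> 217
FD 6.9: (0,0) -> (-5.511,-4.153) [heading=217, draw]
Final: pos=(-5.511,-4.153), heading=217, 1 segment(s) drawn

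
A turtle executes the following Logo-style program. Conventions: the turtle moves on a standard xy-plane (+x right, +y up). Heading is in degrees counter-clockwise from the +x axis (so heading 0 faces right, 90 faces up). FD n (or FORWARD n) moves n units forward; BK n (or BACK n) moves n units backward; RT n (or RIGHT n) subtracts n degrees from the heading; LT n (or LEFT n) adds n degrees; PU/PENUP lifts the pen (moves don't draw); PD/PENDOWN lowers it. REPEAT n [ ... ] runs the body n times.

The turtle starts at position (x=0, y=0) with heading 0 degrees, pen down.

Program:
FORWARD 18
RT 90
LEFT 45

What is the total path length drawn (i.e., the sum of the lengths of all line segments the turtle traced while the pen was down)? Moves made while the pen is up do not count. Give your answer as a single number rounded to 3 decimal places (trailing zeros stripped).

Executing turtle program step by step:
Start: pos=(0,0), heading=0, pen down
FD 18: (0,0) -> (18,0) [heading=0, draw]
RT 90: heading 0 -> 270
LT 45: heading 270 -> 315
Final: pos=(18,0), heading=315, 1 segment(s) drawn

Segment lengths:
  seg 1: (0,0) -> (18,0), length = 18
Total = 18

Answer: 18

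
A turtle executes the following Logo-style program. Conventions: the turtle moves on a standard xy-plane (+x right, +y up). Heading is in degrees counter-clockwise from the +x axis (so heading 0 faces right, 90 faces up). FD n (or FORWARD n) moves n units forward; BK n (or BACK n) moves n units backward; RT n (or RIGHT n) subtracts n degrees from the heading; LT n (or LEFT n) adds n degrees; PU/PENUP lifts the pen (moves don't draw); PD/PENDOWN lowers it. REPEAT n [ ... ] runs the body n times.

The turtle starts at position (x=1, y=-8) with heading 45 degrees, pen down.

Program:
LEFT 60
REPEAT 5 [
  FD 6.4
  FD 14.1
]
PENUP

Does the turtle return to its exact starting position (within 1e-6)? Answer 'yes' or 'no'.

Executing turtle program step by step:
Start: pos=(1,-8), heading=45, pen down
LT 60: heading 45 -> 105
REPEAT 5 [
  -- iteration 1/5 --
  FD 6.4: (1,-8) -> (-0.656,-1.818) [heading=105, draw]
  FD 14.1: (-0.656,-1.818) -> (-4.306,11.801) [heading=105, draw]
  -- iteration 2/5 --
  FD 6.4: (-4.306,11.801) -> (-5.962,17.983) [heading=105, draw]
  FD 14.1: (-5.962,17.983) -> (-9.612,31.603) [heading=105, draw]
  -- iteration 3/5 --
  FD 6.4: (-9.612,31.603) -> (-11.268,37.785) [heading=105, draw]
  FD 14.1: (-11.268,37.785) -> (-14.917,51.404) [heading=105, draw]
  -- iteration 4/5 --
  FD 6.4: (-14.917,51.404) -> (-16.574,57.586) [heading=105, draw]
  FD 14.1: (-16.574,57.586) -> (-20.223,71.206) [heading=105, draw]
  -- iteration 5/5 --
  FD 6.4: (-20.223,71.206) -> (-21.88,77.388) [heading=105, draw]
  FD 14.1: (-21.88,77.388) -> (-25.529,91.007) [heading=105, draw]
]
PU: pen up
Final: pos=(-25.529,91.007), heading=105, 10 segment(s) drawn

Start position: (1, -8)
Final position: (-25.529, 91.007)
Distance = 102.5; >= 1e-6 -> NOT closed

Answer: no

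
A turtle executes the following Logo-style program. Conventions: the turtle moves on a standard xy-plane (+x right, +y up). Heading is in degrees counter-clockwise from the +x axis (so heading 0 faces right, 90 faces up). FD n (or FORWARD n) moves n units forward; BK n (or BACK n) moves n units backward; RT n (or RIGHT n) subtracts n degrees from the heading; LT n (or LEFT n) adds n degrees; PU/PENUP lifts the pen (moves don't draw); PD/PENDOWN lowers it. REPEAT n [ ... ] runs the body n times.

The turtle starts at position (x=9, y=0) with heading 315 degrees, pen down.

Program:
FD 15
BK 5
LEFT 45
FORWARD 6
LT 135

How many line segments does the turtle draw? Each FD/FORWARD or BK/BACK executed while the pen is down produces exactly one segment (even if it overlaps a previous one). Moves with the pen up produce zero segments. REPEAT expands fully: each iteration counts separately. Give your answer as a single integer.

Executing turtle program step by step:
Start: pos=(9,0), heading=315, pen down
FD 15: (9,0) -> (19.607,-10.607) [heading=315, draw]
BK 5: (19.607,-10.607) -> (16.071,-7.071) [heading=315, draw]
LT 45: heading 315 -> 0
FD 6: (16.071,-7.071) -> (22.071,-7.071) [heading=0, draw]
LT 135: heading 0 -> 135
Final: pos=(22.071,-7.071), heading=135, 3 segment(s) drawn
Segments drawn: 3

Answer: 3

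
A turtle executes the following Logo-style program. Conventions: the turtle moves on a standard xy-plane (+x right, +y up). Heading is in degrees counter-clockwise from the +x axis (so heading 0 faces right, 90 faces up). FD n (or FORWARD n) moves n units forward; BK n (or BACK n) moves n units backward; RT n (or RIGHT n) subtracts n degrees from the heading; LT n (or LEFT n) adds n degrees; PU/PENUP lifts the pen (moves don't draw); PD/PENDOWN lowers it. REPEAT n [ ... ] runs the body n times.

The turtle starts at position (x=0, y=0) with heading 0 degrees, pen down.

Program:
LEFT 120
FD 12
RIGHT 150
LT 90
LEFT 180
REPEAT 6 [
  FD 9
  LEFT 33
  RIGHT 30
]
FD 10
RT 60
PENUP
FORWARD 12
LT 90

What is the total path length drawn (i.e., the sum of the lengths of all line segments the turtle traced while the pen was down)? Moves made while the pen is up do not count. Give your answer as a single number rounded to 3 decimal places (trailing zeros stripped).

Executing turtle program step by step:
Start: pos=(0,0), heading=0, pen down
LT 120: heading 0 -> 120
FD 12: (0,0) -> (-6,10.392) [heading=120, draw]
RT 150: heading 120 -> 330
LT 90: heading 330 -> 60
LT 180: heading 60 -> 240
REPEAT 6 [
  -- iteration 1/6 --
  FD 9: (-6,10.392) -> (-10.5,2.598) [heading=240, draw]
  LT 33: heading 240 -> 273
  RT 30: heading 273 -> 243
  -- iteration 2/6 --
  FD 9: (-10.5,2.598) -> (-14.586,-5.421) [heading=243, draw]
  LT 33: heading 243 -> 276
  RT 30: heading 276 -> 246
  -- iteration 3/6 --
  FD 9: (-14.586,-5.421) -> (-18.247,-13.643) [heading=246, draw]
  LT 33: heading 246 -> 279
  RT 30: heading 279 -> 249
  -- iteration 4/6 --
  FD 9: (-18.247,-13.643) -> (-21.472,-22.045) [heading=249, draw]
  LT 33: heading 249 -> 282
  RT 30: heading 282 -> 252
  -- iteration 5/6 --
  FD 9: (-21.472,-22.045) -> (-24.253,-30.605) [heading=252, draw]
  LT 33: heading 252 -> 285
  RT 30: heading 285 -> 255
  -- iteration 6/6 --
  FD 9: (-24.253,-30.605) -> (-26.582,-39.298) [heading=255, draw]
  LT 33: heading 255 -> 288
  RT 30: heading 288 -> 258
]
FD 10: (-26.582,-39.298) -> (-28.661,-49.079) [heading=258, draw]
RT 60: heading 258 -> 198
PU: pen up
FD 12: (-28.661,-49.079) -> (-40.074,-52.788) [heading=198, move]
LT 90: heading 198 -> 288
Final: pos=(-40.074,-52.788), heading=288, 8 segment(s) drawn

Segment lengths:
  seg 1: (0,0) -> (-6,10.392), length = 12
  seg 2: (-6,10.392) -> (-10.5,2.598), length = 9
  seg 3: (-10.5,2.598) -> (-14.586,-5.421), length = 9
  seg 4: (-14.586,-5.421) -> (-18.247,-13.643), length = 9
  seg 5: (-18.247,-13.643) -> (-21.472,-22.045), length = 9
  seg 6: (-21.472,-22.045) -> (-24.253,-30.605), length = 9
  seg 7: (-24.253,-30.605) -> (-26.582,-39.298), length = 9
  seg 8: (-26.582,-39.298) -> (-28.661,-49.079), length = 10
Total = 76

Answer: 76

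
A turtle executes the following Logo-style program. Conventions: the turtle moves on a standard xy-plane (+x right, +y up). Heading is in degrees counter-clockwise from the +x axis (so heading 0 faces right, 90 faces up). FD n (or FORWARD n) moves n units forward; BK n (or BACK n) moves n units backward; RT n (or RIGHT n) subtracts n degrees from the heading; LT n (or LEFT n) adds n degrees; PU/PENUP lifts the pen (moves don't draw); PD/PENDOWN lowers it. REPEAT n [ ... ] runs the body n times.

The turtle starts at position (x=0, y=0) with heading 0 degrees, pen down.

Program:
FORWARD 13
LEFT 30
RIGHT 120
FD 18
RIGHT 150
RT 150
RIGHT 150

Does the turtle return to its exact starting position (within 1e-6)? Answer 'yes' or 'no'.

Executing turtle program step by step:
Start: pos=(0,0), heading=0, pen down
FD 13: (0,0) -> (13,0) [heading=0, draw]
LT 30: heading 0 -> 30
RT 120: heading 30 -> 270
FD 18: (13,0) -> (13,-18) [heading=270, draw]
RT 150: heading 270 -> 120
RT 150: heading 120 -> 330
RT 150: heading 330 -> 180
Final: pos=(13,-18), heading=180, 2 segment(s) drawn

Start position: (0, 0)
Final position: (13, -18)
Distance = 22.204; >= 1e-6 -> NOT closed

Answer: no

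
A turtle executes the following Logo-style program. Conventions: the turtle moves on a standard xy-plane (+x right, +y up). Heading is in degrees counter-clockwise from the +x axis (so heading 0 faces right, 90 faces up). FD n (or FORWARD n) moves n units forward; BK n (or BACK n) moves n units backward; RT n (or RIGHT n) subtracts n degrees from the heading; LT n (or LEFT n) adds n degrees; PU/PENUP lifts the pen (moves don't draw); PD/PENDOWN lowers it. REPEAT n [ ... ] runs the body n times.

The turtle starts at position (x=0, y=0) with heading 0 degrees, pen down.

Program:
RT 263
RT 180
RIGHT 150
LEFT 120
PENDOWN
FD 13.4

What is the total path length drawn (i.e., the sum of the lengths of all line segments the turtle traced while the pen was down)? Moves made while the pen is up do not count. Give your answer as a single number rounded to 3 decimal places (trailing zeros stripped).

Executing turtle program step by step:
Start: pos=(0,0), heading=0, pen down
RT 263: heading 0 -> 97
RT 180: heading 97 -> 277
RT 150: heading 277 -> 127
LT 120: heading 127 -> 247
PD: pen down
FD 13.4: (0,0) -> (-5.236,-12.335) [heading=247, draw]
Final: pos=(-5.236,-12.335), heading=247, 1 segment(s) drawn

Segment lengths:
  seg 1: (0,0) -> (-5.236,-12.335), length = 13.4
Total = 13.4

Answer: 13.4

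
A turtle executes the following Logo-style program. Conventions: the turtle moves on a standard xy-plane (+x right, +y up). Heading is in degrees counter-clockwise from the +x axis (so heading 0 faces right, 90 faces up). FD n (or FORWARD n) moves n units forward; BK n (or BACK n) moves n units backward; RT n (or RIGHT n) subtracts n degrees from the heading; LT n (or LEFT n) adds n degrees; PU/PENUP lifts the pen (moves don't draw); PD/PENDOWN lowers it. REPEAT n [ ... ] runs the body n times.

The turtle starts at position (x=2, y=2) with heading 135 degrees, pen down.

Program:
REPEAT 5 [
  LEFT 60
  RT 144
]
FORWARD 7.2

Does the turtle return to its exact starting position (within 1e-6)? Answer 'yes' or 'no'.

Executing turtle program step by step:
Start: pos=(2,2), heading=135, pen down
REPEAT 5 [
  -- iteration 1/5 --
  LT 60: heading 135 -> 195
  RT 144: heading 195 -> 51
  -- iteration 2/5 --
  LT 60: heading 51 -> 111
  RT 144: heading 111 -> 327
  -- iteration 3/5 --
  LT 60: heading 327 -> 27
  RT 144: heading 27 -> 243
  -- iteration 4/5 --
  LT 60: heading 243 -> 303
  RT 144: heading 303 -> 159
  -- iteration 5/5 --
  LT 60: heading 159 -> 219
  RT 144: heading 219 -> 75
]
FD 7.2: (2,2) -> (3.863,8.955) [heading=75, draw]
Final: pos=(3.863,8.955), heading=75, 1 segment(s) drawn

Start position: (2, 2)
Final position: (3.863, 8.955)
Distance = 7.2; >= 1e-6 -> NOT closed

Answer: no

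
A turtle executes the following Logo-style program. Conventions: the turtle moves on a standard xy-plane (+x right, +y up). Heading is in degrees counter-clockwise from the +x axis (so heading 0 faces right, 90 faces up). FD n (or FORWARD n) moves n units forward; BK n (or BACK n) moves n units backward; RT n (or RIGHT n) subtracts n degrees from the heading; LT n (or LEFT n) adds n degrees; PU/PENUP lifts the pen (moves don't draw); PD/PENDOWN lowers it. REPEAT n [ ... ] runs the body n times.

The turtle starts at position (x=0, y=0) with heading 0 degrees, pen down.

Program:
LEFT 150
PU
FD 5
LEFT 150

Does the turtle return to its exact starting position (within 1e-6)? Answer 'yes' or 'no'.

Answer: no

Derivation:
Executing turtle program step by step:
Start: pos=(0,0), heading=0, pen down
LT 150: heading 0 -> 150
PU: pen up
FD 5: (0,0) -> (-4.33,2.5) [heading=150, move]
LT 150: heading 150 -> 300
Final: pos=(-4.33,2.5), heading=300, 0 segment(s) drawn

Start position: (0, 0)
Final position: (-4.33, 2.5)
Distance = 5; >= 1e-6 -> NOT closed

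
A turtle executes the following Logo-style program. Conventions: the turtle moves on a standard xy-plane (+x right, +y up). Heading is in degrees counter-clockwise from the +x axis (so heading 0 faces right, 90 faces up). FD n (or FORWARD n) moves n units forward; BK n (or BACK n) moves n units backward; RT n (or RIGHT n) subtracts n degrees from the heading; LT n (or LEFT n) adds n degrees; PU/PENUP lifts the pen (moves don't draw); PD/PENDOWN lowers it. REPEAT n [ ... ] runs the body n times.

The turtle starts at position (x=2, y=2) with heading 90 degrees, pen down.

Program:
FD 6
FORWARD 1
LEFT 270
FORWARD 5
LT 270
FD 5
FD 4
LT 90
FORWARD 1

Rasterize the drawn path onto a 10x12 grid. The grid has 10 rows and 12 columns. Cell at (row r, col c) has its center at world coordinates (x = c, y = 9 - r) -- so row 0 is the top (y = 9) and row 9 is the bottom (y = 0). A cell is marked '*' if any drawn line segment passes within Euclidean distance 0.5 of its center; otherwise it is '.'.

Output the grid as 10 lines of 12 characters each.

Answer: ..******....
..*....*....
..*....*....
..*....*....
..*....*....
..*....*....
..*....*....
..*....*....
.......*....
.......**...

Derivation:
Segment 0: (2,2) -> (2,8)
Segment 1: (2,8) -> (2,9)
Segment 2: (2,9) -> (7,9)
Segment 3: (7,9) -> (7,4)
Segment 4: (7,4) -> (7,-0)
Segment 5: (7,-0) -> (8,-0)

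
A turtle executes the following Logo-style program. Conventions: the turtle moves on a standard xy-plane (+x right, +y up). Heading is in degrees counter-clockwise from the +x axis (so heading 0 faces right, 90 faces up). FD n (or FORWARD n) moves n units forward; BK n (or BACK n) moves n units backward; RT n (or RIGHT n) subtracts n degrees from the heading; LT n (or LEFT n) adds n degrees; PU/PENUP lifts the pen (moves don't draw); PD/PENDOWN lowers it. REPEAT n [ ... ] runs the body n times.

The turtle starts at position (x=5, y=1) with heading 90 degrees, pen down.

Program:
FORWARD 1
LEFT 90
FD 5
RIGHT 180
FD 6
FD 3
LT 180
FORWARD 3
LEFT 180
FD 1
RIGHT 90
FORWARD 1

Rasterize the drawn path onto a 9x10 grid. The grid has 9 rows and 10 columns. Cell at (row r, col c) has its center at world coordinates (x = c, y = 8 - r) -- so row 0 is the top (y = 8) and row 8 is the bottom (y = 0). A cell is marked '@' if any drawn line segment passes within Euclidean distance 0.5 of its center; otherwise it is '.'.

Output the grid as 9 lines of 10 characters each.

Segment 0: (5,1) -> (5,2)
Segment 1: (5,2) -> (0,2)
Segment 2: (0,2) -> (6,2)
Segment 3: (6,2) -> (9,2)
Segment 4: (9,2) -> (6,2)
Segment 5: (6,2) -> (7,2)
Segment 6: (7,2) -> (7,1)

Answer: ..........
..........
..........
..........
..........
..........
@@@@@@@@@@
.....@.@..
..........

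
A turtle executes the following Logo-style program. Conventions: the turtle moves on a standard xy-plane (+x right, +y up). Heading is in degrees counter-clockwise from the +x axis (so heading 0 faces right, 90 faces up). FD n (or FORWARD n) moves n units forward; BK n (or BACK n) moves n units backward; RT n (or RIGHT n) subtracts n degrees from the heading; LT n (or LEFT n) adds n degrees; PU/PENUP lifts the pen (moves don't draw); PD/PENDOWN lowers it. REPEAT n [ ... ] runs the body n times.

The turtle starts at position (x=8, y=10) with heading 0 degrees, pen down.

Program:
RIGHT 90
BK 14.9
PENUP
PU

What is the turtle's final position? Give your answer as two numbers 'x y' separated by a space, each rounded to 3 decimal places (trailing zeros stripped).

Executing turtle program step by step:
Start: pos=(8,10), heading=0, pen down
RT 90: heading 0 -> 270
BK 14.9: (8,10) -> (8,24.9) [heading=270, draw]
PU: pen up
PU: pen up
Final: pos=(8,24.9), heading=270, 1 segment(s) drawn

Answer: 8 24.9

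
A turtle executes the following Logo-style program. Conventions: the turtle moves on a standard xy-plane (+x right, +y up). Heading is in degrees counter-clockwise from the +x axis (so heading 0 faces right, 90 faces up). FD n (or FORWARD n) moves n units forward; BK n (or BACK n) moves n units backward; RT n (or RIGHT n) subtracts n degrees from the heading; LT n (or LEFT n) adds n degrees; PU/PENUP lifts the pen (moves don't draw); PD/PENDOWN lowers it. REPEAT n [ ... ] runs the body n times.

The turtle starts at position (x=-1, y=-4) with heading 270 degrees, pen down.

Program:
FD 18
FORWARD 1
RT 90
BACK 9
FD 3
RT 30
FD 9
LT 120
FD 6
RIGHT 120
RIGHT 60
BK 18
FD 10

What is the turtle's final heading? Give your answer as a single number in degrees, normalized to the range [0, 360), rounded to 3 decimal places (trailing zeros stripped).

Answer: 90

Derivation:
Executing turtle program step by step:
Start: pos=(-1,-4), heading=270, pen down
FD 18: (-1,-4) -> (-1,-22) [heading=270, draw]
FD 1: (-1,-22) -> (-1,-23) [heading=270, draw]
RT 90: heading 270 -> 180
BK 9: (-1,-23) -> (8,-23) [heading=180, draw]
FD 3: (8,-23) -> (5,-23) [heading=180, draw]
RT 30: heading 180 -> 150
FD 9: (5,-23) -> (-2.794,-18.5) [heading=150, draw]
LT 120: heading 150 -> 270
FD 6: (-2.794,-18.5) -> (-2.794,-24.5) [heading=270, draw]
RT 120: heading 270 -> 150
RT 60: heading 150 -> 90
BK 18: (-2.794,-24.5) -> (-2.794,-42.5) [heading=90, draw]
FD 10: (-2.794,-42.5) -> (-2.794,-32.5) [heading=90, draw]
Final: pos=(-2.794,-32.5), heading=90, 8 segment(s) drawn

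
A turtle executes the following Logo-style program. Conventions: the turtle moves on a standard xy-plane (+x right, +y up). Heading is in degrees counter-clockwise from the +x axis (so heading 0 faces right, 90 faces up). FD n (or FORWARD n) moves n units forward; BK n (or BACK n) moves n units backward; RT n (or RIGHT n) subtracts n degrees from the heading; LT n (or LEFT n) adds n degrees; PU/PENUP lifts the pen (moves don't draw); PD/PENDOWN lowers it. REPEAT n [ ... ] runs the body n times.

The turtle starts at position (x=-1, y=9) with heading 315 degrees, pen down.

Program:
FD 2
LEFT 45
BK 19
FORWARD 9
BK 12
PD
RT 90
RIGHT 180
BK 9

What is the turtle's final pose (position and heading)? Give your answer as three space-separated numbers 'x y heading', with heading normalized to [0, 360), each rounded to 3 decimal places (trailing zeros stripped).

Answer: -21.586 -1.414 90

Derivation:
Executing turtle program step by step:
Start: pos=(-1,9), heading=315, pen down
FD 2: (-1,9) -> (0.414,7.586) [heading=315, draw]
LT 45: heading 315 -> 0
BK 19: (0.414,7.586) -> (-18.586,7.586) [heading=0, draw]
FD 9: (-18.586,7.586) -> (-9.586,7.586) [heading=0, draw]
BK 12: (-9.586,7.586) -> (-21.586,7.586) [heading=0, draw]
PD: pen down
RT 90: heading 0 -> 270
RT 180: heading 270 -> 90
BK 9: (-21.586,7.586) -> (-21.586,-1.414) [heading=90, draw]
Final: pos=(-21.586,-1.414), heading=90, 5 segment(s) drawn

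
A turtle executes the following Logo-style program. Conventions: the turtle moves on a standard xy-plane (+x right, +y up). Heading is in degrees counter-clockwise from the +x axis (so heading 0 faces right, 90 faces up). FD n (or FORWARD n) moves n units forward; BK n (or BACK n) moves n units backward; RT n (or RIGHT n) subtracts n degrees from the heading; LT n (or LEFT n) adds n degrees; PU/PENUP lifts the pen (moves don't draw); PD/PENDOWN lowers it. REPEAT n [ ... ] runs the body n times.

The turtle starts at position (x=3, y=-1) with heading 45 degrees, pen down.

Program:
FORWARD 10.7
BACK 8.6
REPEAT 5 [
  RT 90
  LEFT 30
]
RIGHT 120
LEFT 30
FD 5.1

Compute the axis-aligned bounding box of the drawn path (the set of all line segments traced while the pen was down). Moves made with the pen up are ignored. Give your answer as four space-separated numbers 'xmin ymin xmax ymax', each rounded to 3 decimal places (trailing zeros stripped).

Executing turtle program step by step:
Start: pos=(3,-1), heading=45, pen down
FD 10.7: (3,-1) -> (10.566,6.566) [heading=45, draw]
BK 8.6: (10.566,6.566) -> (4.485,0.485) [heading=45, draw]
REPEAT 5 [
  -- iteration 1/5 --
  RT 90: heading 45 -> 315
  LT 30: heading 315 -> 345
  -- iteration 2/5 --
  RT 90: heading 345 -> 255
  LT 30: heading 255 -> 285
  -- iteration 3/5 --
  RT 90: heading 285 -> 195
  LT 30: heading 195 -> 225
  -- iteration 4/5 --
  RT 90: heading 225 -> 135
  LT 30: heading 135 -> 165
  -- iteration 5/5 --
  RT 90: heading 165 -> 75
  LT 30: heading 75 -> 105
]
RT 120: heading 105 -> 345
LT 30: heading 345 -> 15
FD 5.1: (4.485,0.485) -> (9.411,1.805) [heading=15, draw]
Final: pos=(9.411,1.805), heading=15, 3 segment(s) drawn

Segment endpoints: x in {3, 4.485, 9.411, 10.566}, y in {-1, 0.485, 1.805, 6.566}
xmin=3, ymin=-1, xmax=10.566, ymax=6.566

Answer: 3 -1 10.566 6.566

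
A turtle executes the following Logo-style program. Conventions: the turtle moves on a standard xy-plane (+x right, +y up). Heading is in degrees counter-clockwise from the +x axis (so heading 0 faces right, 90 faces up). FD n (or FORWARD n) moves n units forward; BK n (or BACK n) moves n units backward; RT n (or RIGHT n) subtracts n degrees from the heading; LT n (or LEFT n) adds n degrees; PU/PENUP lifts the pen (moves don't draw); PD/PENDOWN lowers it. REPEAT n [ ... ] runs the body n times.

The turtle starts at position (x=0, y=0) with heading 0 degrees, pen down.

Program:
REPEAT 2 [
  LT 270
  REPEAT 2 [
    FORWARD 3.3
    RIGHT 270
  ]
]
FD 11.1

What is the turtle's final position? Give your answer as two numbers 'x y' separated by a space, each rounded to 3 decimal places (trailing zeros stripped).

Answer: -4.5 0

Derivation:
Executing turtle program step by step:
Start: pos=(0,0), heading=0, pen down
REPEAT 2 [
  -- iteration 1/2 --
  LT 270: heading 0 -> 270
  REPEAT 2 [
    -- iteration 1/2 --
    FD 3.3: (0,0) -> (0,-3.3) [heading=270, draw]
    RT 270: heading 270 -> 0
    -- iteration 2/2 --
    FD 3.3: (0,-3.3) -> (3.3,-3.3) [heading=0, draw]
    RT 270: heading 0 -> 90
  ]
  -- iteration 2/2 --
  LT 270: heading 90 -> 0
  REPEAT 2 [
    -- iteration 1/2 --
    FD 3.3: (3.3,-3.3) -> (6.6,-3.3) [heading=0, draw]
    RT 270: heading 0 -> 90
    -- iteration 2/2 --
    FD 3.3: (6.6,-3.3) -> (6.6,0) [heading=90, draw]
    RT 270: heading 90 -> 180
  ]
]
FD 11.1: (6.6,0) -> (-4.5,0) [heading=180, draw]
Final: pos=(-4.5,0), heading=180, 5 segment(s) drawn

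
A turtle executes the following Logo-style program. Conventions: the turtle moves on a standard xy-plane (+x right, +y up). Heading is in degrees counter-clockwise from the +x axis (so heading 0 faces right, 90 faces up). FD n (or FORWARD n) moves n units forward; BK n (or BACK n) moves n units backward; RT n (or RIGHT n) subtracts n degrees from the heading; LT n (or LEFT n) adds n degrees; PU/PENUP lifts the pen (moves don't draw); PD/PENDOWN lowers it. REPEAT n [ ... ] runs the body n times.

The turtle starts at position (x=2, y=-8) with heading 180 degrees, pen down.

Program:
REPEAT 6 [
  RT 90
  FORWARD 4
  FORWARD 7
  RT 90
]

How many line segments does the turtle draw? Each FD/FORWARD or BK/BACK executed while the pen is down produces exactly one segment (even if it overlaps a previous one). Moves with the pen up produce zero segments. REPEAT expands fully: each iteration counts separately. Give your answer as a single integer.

Executing turtle program step by step:
Start: pos=(2,-8), heading=180, pen down
REPEAT 6 [
  -- iteration 1/6 --
  RT 90: heading 180 -> 90
  FD 4: (2,-8) -> (2,-4) [heading=90, draw]
  FD 7: (2,-4) -> (2,3) [heading=90, draw]
  RT 90: heading 90 -> 0
  -- iteration 2/6 --
  RT 90: heading 0 -> 270
  FD 4: (2,3) -> (2,-1) [heading=270, draw]
  FD 7: (2,-1) -> (2,-8) [heading=270, draw]
  RT 90: heading 270 -> 180
  -- iteration 3/6 --
  RT 90: heading 180 -> 90
  FD 4: (2,-8) -> (2,-4) [heading=90, draw]
  FD 7: (2,-4) -> (2,3) [heading=90, draw]
  RT 90: heading 90 -> 0
  -- iteration 4/6 --
  RT 90: heading 0 -> 270
  FD 4: (2,3) -> (2,-1) [heading=270, draw]
  FD 7: (2,-1) -> (2,-8) [heading=270, draw]
  RT 90: heading 270 -> 180
  -- iteration 5/6 --
  RT 90: heading 180 -> 90
  FD 4: (2,-8) -> (2,-4) [heading=90, draw]
  FD 7: (2,-4) -> (2,3) [heading=90, draw]
  RT 90: heading 90 -> 0
  -- iteration 6/6 --
  RT 90: heading 0 -> 270
  FD 4: (2,3) -> (2,-1) [heading=270, draw]
  FD 7: (2,-1) -> (2,-8) [heading=270, draw]
  RT 90: heading 270 -> 180
]
Final: pos=(2,-8), heading=180, 12 segment(s) drawn
Segments drawn: 12

Answer: 12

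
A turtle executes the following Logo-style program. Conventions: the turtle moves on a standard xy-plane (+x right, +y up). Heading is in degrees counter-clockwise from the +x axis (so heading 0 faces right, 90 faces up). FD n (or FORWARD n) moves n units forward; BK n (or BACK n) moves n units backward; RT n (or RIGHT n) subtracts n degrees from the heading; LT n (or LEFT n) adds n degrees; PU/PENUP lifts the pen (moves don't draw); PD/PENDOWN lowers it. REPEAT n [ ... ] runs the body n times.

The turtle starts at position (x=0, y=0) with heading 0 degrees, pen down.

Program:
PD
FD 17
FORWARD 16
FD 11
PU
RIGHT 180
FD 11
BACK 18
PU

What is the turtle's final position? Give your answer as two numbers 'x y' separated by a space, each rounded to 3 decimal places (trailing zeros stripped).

Executing turtle program step by step:
Start: pos=(0,0), heading=0, pen down
PD: pen down
FD 17: (0,0) -> (17,0) [heading=0, draw]
FD 16: (17,0) -> (33,0) [heading=0, draw]
FD 11: (33,0) -> (44,0) [heading=0, draw]
PU: pen up
RT 180: heading 0 -> 180
FD 11: (44,0) -> (33,0) [heading=180, move]
BK 18: (33,0) -> (51,0) [heading=180, move]
PU: pen up
Final: pos=(51,0), heading=180, 3 segment(s) drawn

Answer: 51 0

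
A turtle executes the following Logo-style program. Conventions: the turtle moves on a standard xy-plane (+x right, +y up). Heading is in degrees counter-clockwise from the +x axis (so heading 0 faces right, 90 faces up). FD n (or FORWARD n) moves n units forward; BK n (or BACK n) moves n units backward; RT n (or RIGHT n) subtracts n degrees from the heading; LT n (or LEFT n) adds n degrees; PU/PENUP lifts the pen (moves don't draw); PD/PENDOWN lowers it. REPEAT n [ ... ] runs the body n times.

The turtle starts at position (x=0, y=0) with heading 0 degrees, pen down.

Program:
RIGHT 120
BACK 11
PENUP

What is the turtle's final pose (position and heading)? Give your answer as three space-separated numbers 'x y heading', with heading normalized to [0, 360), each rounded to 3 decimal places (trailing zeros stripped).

Answer: 5.5 9.526 240

Derivation:
Executing turtle program step by step:
Start: pos=(0,0), heading=0, pen down
RT 120: heading 0 -> 240
BK 11: (0,0) -> (5.5,9.526) [heading=240, draw]
PU: pen up
Final: pos=(5.5,9.526), heading=240, 1 segment(s) drawn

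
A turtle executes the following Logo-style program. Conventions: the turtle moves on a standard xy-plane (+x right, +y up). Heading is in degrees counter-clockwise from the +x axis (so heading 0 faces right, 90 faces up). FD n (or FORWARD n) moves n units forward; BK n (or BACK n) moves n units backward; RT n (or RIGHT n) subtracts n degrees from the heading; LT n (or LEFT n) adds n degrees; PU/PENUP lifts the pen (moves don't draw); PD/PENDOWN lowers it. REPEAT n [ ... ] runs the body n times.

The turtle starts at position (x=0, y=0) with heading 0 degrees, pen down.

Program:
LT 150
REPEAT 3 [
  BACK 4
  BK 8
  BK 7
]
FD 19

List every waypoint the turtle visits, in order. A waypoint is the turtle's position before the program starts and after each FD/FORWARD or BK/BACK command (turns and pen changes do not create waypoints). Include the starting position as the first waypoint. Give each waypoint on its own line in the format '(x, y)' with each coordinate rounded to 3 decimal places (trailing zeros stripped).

Executing turtle program step by step:
Start: pos=(0,0), heading=0, pen down
LT 150: heading 0 -> 150
REPEAT 3 [
  -- iteration 1/3 --
  BK 4: (0,0) -> (3.464,-2) [heading=150, draw]
  BK 8: (3.464,-2) -> (10.392,-6) [heading=150, draw]
  BK 7: (10.392,-6) -> (16.454,-9.5) [heading=150, draw]
  -- iteration 2/3 --
  BK 4: (16.454,-9.5) -> (19.919,-11.5) [heading=150, draw]
  BK 8: (19.919,-11.5) -> (26.847,-15.5) [heading=150, draw]
  BK 7: (26.847,-15.5) -> (32.909,-19) [heading=150, draw]
  -- iteration 3/3 --
  BK 4: (32.909,-19) -> (36.373,-21) [heading=150, draw]
  BK 8: (36.373,-21) -> (43.301,-25) [heading=150, draw]
  BK 7: (43.301,-25) -> (49.363,-28.5) [heading=150, draw]
]
FD 19: (49.363,-28.5) -> (32.909,-19) [heading=150, draw]
Final: pos=(32.909,-19), heading=150, 10 segment(s) drawn
Waypoints (11 total):
(0, 0)
(3.464, -2)
(10.392, -6)
(16.454, -9.5)
(19.919, -11.5)
(26.847, -15.5)
(32.909, -19)
(36.373, -21)
(43.301, -25)
(49.363, -28.5)
(32.909, -19)

Answer: (0, 0)
(3.464, -2)
(10.392, -6)
(16.454, -9.5)
(19.919, -11.5)
(26.847, -15.5)
(32.909, -19)
(36.373, -21)
(43.301, -25)
(49.363, -28.5)
(32.909, -19)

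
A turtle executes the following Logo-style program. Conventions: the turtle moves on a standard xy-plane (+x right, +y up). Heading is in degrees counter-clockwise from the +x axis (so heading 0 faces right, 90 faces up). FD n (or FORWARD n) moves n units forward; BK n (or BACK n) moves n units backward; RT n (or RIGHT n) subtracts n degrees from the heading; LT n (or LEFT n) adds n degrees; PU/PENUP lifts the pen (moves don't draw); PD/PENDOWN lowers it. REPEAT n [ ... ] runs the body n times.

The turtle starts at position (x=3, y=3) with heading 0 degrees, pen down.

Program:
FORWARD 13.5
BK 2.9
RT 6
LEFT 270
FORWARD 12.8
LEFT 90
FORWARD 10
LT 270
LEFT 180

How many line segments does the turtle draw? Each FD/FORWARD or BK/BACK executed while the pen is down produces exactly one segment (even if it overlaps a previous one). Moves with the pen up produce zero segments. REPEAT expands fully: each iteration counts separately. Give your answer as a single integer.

Answer: 4

Derivation:
Executing turtle program step by step:
Start: pos=(3,3), heading=0, pen down
FD 13.5: (3,3) -> (16.5,3) [heading=0, draw]
BK 2.9: (16.5,3) -> (13.6,3) [heading=0, draw]
RT 6: heading 0 -> 354
LT 270: heading 354 -> 264
FD 12.8: (13.6,3) -> (12.262,-9.73) [heading=264, draw]
LT 90: heading 264 -> 354
FD 10: (12.262,-9.73) -> (22.207,-10.775) [heading=354, draw]
LT 270: heading 354 -> 264
LT 180: heading 264 -> 84
Final: pos=(22.207,-10.775), heading=84, 4 segment(s) drawn
Segments drawn: 4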